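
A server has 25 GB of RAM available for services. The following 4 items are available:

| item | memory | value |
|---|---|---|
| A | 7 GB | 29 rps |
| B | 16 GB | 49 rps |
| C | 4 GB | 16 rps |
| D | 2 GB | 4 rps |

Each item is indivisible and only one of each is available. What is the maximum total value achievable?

82 rps

Check high-value combinations within 25 GB:
- A+B+D: memory 7+16+2=25, value 29+49+4=82
- A+B: memory 7+16=23, value 29+49=78
- B+C+D: memory 16+4+2=22, value 49+16+4=69
- B+C: memory 16+4=20, value 49+16=65
Best: 82 rps.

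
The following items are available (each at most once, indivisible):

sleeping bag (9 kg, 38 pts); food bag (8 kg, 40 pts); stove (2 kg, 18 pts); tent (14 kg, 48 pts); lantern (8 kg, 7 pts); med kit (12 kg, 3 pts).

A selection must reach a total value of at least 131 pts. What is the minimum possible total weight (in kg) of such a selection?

Subsets with value ≥ 131, sorted by total weight:
- sleeping bag+food bag+stove+tent: weight 33, value 144
- sleeping bag+food bag+tent+lantern: weight 39, value 133
- sleeping bag+food bag+stove+tent+lantern: weight 41, value 151
Minimum weight: 33 kg.

33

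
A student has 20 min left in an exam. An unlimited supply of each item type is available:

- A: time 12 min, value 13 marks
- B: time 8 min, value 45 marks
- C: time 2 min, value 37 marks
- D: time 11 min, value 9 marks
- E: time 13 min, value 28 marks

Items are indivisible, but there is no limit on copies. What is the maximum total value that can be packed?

Best value-per-unit is C at 37/2, and filling with it alone uses time 10×2=20. No mix of the others beats 10×37 = 370.

370 marks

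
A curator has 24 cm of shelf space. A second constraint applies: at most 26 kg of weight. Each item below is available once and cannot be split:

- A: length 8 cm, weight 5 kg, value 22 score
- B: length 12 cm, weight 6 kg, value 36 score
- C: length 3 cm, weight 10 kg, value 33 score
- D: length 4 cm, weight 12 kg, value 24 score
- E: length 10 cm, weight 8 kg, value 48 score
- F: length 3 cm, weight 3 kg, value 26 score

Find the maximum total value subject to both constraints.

129 score

Feasible sets respecting both limits:
- A+C+E+F: length 24, weight 26, value 129
- C+E+F: length 16, weight 21, value 107
- A+C+E: length 21, weight 23, value 103
- D+E+F: length 17, weight 23, value 98
Best: 129 score.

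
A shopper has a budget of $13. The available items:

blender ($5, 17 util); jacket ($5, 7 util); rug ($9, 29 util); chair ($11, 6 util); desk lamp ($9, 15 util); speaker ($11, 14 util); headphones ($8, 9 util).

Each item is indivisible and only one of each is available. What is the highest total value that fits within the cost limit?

29 util

Check high-value combinations within $13:
- rug: cost 9, value 29
- blender+headphones: cost 5+8=13, value 17+9=26
- blender+jacket: cost 5+5=10, value 17+7=24
Best: 29 util.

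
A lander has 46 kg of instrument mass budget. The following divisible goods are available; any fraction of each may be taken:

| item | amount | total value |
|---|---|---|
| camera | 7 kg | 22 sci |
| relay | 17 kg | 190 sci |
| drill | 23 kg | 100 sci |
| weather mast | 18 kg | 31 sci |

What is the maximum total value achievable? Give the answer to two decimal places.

308.86

Take in order of value per unit:
- relay (190/17 per unit): all 17 → value 190, running total 190.00
- drill (100/23 per unit): all 23 → value 100, running total 290.00
- camera (22/7 per unit): 6 of 7 → value 6×22/7 = 18.8571, running total 308.86
Total 308.86.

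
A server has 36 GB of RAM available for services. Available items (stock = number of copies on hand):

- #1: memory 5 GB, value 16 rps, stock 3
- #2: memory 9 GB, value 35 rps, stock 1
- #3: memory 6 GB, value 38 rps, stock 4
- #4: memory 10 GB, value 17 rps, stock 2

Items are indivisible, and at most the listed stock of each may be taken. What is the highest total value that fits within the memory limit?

187 rps

Top feasible selections:
- 1×#2 + 4×#3: memory 33, value 187
- 2×#1 + 4×#3: memory 34, value 184
- 4×#3 + 1×#4: memory 34, value 169
Best: 187 rps.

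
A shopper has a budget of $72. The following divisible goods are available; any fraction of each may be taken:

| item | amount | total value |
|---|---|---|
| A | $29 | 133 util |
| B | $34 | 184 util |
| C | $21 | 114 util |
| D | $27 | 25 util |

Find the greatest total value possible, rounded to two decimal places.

Take in order of value per unit:
- C (114/21 per unit): all 21 → value 114, running total 114.00
- B (184/34 per unit): all 34 → value 184, running total 298.00
- A (133/29 per unit): 17 of 29 → value 17×133/29 = 77.9655, running total 375.97
Total 375.97.

375.97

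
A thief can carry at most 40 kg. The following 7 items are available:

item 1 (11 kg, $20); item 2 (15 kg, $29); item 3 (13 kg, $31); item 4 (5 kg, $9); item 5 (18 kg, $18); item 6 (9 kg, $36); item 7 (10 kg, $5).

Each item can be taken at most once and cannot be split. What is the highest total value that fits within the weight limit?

$96

Check high-value combinations within 40 kg:
- item 2+item 3+item 6: weight 15+13+9=37, value 29+31+36=96
- item 1+item 3+item 4+item 6: weight 11+13+5+9=38, value 20+31+9+36=96
- item 1+item 2+item 4+item 6: weight 11+15+5+9=40, value 20+29+9+36=94
Best: $96.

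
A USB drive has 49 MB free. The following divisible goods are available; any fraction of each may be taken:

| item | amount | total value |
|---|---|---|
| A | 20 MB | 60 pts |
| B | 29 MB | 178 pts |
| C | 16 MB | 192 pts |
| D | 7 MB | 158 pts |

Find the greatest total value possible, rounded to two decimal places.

Take in order of value per unit:
- D (158/7 per unit): all 7 → value 158, running total 158.00
- C (192/16 per unit): all 16 → value 192, running total 350.00
- B (178/29 per unit): 26 of 29 → value 26×178/29 = 159.5862, running total 509.59
Total 509.59.

509.59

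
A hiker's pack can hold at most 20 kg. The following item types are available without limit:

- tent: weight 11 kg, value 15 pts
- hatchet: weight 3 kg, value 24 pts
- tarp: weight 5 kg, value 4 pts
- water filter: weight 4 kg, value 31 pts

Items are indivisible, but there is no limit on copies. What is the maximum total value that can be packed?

158 pts

Best value-per-unit is hatchet at 24/3; filling with it alone gives 6×24 = 144.
Optimal mix: 4×hatchet + 2×water filter → weight 20, value 158.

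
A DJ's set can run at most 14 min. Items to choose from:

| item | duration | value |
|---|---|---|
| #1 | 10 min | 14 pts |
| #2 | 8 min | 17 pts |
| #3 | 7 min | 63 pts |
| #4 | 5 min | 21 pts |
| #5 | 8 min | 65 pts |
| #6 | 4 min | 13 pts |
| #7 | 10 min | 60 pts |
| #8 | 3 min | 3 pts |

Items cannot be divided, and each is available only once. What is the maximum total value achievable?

86 pts

Check high-value combinations within 14 min:
- #4+#5: duration 5+8=13, value 21+65=86
- #3+#4: duration 7+5=12, value 63+21=84
- #3+#6+#8: duration 7+4+3=14, value 63+13+3=79
Best: 86 pts.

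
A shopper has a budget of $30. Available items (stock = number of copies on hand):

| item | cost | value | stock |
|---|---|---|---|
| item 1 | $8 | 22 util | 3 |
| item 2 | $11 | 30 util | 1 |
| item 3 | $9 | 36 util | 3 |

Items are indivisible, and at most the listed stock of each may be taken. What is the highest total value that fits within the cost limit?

Top feasible selections:
- 3×item 3: cost 27, value 108
- 1×item 2 + 2×item 3: cost 29, value 102
- 1×item 1 + 2×item 3: cost 26, value 94
Best: 108 util.

108 util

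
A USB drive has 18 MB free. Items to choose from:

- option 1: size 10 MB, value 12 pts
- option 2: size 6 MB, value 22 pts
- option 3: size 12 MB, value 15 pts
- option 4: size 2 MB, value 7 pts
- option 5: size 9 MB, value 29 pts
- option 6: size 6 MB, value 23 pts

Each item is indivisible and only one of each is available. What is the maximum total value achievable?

59 pts

Check high-value combinations within 18 MB:
- option 4+option 5+option 6: size 2+9+6=17, value 7+29+23=59
- option 2+option 4+option 5: size 6+2+9=17, value 22+7+29=58
- option 2+option 4+option 6: size 6+2+6=14, value 22+7+23=52
- option 5+option 6: size 9+6=15, value 29+23=52
- option 2+option 5: size 6+9=15, value 22+29=51
Best: 59 pts.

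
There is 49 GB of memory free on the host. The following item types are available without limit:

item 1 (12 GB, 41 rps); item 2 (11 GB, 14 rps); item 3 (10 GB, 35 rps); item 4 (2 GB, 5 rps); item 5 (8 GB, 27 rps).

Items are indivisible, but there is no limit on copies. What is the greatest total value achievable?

167 rps

Best value-per-unit is item 3 at 35/10; filling with it alone gives 4×35 = 140.
Optimal mix: 4×item 3 + 1×item 5 → memory 48, value 167.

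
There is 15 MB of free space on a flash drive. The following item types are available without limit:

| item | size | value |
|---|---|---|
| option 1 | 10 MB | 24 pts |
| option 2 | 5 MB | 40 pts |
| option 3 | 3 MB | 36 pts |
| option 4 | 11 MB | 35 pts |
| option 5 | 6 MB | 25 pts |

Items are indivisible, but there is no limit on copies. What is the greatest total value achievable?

Best value-per-unit is option 3 at 36/3, and filling with it alone uses size 5×3=15. No mix of the others beats 5×36 = 180.

180 pts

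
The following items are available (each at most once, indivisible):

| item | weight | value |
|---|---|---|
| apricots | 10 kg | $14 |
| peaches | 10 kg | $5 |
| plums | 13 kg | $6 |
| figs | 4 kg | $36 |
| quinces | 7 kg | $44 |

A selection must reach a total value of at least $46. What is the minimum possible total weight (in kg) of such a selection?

Subsets with value ≥ 46, sorted by total weight:
- figs+quinces: weight 11, value 80
- apricots+figs: weight 14, value 50
Minimum weight: 11 kg.

11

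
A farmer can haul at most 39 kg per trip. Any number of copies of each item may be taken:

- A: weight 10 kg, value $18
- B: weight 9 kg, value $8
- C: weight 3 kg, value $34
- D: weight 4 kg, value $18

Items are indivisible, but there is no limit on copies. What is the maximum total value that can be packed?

Best value-per-unit is C at 34/3, and filling with it alone uses weight 13×3=39. No mix of the others beats 13×34 = 442.

$442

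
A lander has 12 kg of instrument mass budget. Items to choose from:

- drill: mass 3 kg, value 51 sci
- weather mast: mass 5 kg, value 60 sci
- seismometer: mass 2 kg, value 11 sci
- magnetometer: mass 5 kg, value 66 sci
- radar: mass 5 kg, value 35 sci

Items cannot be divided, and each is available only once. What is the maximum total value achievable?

This is a 0/1 knapsack; check combinations near the capacity.
- weather mast+seismometer+magnetometer: mass 5+2+5=12, value 60+11+66=137
- drill+seismometer+magnetometer: mass 3+2+5=10, value 51+11+66=128
- weather mast+magnetometer: mass 5+5=10, value 60+66=126
- drill+weather mast+seismometer: mass 3+5+2=10, value 51+60+11=122
Best: 137 sci.

137 sci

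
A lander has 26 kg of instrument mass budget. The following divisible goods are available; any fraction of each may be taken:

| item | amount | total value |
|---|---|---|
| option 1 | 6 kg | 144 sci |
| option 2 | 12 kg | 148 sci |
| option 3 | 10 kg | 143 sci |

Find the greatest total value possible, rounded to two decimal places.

410.33

Take in order of value per unit:
- option 1 (144/6 per unit): all 6 → value 144, running total 144.00
- option 3 (143/10 per unit): all 10 → value 143, running total 287.00
- option 2 (148/12 per unit): 10 of 12 → value 10×148/12 = 123.3333, running total 410.33
Total 410.33.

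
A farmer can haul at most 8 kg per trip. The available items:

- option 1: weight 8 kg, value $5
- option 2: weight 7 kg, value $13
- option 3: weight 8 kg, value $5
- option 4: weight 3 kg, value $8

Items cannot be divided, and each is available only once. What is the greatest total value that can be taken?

$13

Check high-value combinations within 8 kg:
- option 2: weight 7, value 13
- option 4: weight 3, value 8
- option 1: weight 8, value 5
- option 3: weight 8, value 5
Best: $13.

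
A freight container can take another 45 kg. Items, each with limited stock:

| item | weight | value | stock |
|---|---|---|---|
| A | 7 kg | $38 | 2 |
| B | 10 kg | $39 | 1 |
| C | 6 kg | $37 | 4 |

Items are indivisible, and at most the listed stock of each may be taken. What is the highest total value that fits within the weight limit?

Top feasible selections:
- 2×A + 1×B + 3×C: weight 42, value 226
- 1×A + 1×B + 4×C: weight 41, value 225
Best: $226.

$226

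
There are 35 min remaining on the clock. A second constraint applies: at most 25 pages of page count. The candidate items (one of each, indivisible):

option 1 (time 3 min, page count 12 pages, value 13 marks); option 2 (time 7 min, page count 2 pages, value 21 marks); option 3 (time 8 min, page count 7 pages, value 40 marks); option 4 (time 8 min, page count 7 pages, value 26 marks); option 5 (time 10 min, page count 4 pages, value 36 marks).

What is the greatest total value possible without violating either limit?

123 marks

Feasible sets respecting both limits:
- option 2+option 3+option 4+option 5: time 33, page count 20, value 123
- option 1+option 2+option 3+option 5: time 28, page count 25, value 110
- option 3+option 4+option 5: time 26, page count 18, value 102
Best: 123 marks.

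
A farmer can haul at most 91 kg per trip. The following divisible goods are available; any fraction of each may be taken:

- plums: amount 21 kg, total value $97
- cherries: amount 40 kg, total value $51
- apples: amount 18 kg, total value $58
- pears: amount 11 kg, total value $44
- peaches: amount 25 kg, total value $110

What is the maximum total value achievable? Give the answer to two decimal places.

329.40

Take in order of value per unit:
- plums (97/21 per unit): all 21 → value 97, running total 97.00
- peaches (110/25 per unit): all 25 → value 110, running total 207.00
- pears (44/11 per unit): all 11 → value 44, running total 251.00
- apples (58/18 per unit): all 18 → value 58, running total 309.00
- cherries (51/40 per unit): 16 of 40 → value 16×51/40 = 20.4000, running total 329.40
Total 329.40.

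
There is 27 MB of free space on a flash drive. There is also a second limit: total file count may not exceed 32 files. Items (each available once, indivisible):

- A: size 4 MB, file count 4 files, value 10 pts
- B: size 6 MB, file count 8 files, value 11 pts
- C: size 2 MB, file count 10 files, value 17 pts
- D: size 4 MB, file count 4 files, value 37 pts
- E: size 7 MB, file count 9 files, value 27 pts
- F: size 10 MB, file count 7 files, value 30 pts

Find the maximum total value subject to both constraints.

Feasible sets respecting both limits:
- C+D+E+F: size 23, file count 30, value 111
- B+D+E+F: size 27, file count 28, value 105
- A+D+E+F: size 25, file count 24, value 104
- B+C+D+F: size 22, file count 29, value 95
Best: 111 pts.

111 pts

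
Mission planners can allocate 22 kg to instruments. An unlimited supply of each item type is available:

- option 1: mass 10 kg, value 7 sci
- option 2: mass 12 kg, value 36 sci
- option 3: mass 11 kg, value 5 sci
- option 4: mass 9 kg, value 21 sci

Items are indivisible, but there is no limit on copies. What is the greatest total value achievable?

57 sci

Best value-per-unit is option 2 at 36/12; filling with it alone gives 1×36 = 36.
Optimal mix: 1×option 2 + 1×option 4 → mass 21, value 57.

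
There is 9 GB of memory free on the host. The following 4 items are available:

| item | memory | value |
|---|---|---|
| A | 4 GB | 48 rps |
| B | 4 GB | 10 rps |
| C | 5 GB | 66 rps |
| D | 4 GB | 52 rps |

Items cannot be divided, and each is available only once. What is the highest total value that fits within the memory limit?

Check high-value combinations within 9 GB:
- C+D: memory 5+4=9, value 66+52=118
- A+C: memory 4+5=9, value 48+66=114
- A+D: memory 4+4=8, value 48+52=100
Best: 118 rps.

118 rps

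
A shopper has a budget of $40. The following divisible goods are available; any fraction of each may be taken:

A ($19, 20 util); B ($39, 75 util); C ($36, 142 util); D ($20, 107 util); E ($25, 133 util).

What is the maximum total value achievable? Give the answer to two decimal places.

213.40

Take in order of value per unit:
- D (107/20 per unit): all 20 → value 107, running total 107.00
- E (133/25 per unit): 20 of 25 → value 20×133/25 = 106.4000, running total 213.40
Total 213.40.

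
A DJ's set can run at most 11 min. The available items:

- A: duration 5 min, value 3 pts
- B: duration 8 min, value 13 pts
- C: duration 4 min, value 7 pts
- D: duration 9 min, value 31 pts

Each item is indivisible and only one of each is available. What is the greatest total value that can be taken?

31 pts

This is a 0/1 knapsack; check combinations near the capacity.
- D: duration 9, value 31
- B: duration 8, value 13
- A+C: duration 5+4=9, value 3+7=10
- C: duration 4, value 7
- A: duration 5, value 3
Best: 31 pts.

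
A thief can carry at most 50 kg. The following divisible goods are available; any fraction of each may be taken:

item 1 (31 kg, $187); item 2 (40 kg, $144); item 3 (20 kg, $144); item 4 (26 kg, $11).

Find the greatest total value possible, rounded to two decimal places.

Take in order of value per unit:
- item 3 (144/20 per unit): all 20 → value 144, running total 144.00
- item 1 (187/31 per unit): 30 of 31 → value 30×187/31 = 180.9677, running total 324.97
Total 324.97.

324.97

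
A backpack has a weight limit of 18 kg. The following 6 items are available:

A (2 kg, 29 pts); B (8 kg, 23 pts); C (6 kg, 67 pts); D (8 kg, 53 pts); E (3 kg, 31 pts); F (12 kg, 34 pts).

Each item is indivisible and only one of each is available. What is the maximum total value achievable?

151 pts

Check high-value combinations within 18 kg:
- C+D+E: weight 6+8+3=17, value 67+53+31=151
- A+C+D: weight 2+6+8=16, value 29+67+53=149
- A+C+E: weight 2+6+3=11, value 29+67+31=127
Best: 151 pts.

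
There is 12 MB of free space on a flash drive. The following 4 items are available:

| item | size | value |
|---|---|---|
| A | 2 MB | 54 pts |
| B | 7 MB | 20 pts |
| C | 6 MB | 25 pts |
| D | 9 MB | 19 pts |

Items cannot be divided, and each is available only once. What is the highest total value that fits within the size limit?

Check high-value combinations within 12 MB:
- A+C: size 2+6=8, value 54+25=79
- A+B: size 2+7=9, value 54+20=74
- A+D: size 2+9=11, value 54+19=73
- A: size 2, value 54
Best: 79 pts.

79 pts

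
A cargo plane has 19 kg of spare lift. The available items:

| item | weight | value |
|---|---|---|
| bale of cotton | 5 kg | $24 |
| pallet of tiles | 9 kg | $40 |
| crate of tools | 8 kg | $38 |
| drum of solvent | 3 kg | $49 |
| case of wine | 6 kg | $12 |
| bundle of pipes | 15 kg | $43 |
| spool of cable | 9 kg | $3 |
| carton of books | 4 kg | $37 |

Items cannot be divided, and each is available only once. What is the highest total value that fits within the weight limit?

$126

This is a 0/1 knapsack; check combinations near the capacity.
- pallet of tiles+drum of solvent+carton of books: weight 9+3+4=16, value 40+49+37=126
- crate of tools+drum of solvent+carton of books: weight 8+3+4=15, value 38+49+37=124
- bale of cotton+drum of solvent+case of wine+carton of books: weight 5+3+6+4=18, value 24+49+12+37=122
Best: $126.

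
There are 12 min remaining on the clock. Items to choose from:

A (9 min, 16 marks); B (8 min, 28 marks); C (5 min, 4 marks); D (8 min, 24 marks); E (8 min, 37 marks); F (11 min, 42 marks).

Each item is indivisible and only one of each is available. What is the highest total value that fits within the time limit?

42 marks

Check high-value combinations within 12 min:
- F: time 11, value 42
- E: time 8, value 37
- B: time 8, value 28
- D: time 8, value 24
Best: 42 marks.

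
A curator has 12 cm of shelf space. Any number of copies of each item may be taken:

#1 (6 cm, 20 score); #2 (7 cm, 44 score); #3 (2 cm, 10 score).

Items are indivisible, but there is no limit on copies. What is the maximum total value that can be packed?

Best value-per-unit is #2 at 44/7; filling with it alone gives 1×44 = 44.
Optimal mix: 1×#2 + 2×#3 → length 11, value 64.

64 score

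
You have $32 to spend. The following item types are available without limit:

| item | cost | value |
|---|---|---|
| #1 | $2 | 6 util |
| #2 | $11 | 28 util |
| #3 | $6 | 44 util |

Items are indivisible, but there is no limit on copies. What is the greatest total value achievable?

Best value-per-unit is #3 at 44/6; filling with it alone gives 5×44 = 220.
Optimal mix: 1×#1 + 5×#3 → cost 32, value 226.

226 util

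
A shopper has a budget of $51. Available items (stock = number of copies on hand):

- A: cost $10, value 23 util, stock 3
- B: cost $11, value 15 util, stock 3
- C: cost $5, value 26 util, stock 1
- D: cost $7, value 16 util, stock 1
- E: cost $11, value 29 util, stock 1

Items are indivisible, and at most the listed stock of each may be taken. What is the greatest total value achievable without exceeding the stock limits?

124 util

Best selections within cost 51 and stock limits:
- 3×A + 1×C + 1×E: cost 46, value 124
- 2×A + 1×C + 1×D + 1×E: cost 43, value 117
- 2×A + 1×B + 1×C + 1×E: cost 47, value 116
- 3×A + 1×D + 1×E: cost 48, value 114
Best: 124 util.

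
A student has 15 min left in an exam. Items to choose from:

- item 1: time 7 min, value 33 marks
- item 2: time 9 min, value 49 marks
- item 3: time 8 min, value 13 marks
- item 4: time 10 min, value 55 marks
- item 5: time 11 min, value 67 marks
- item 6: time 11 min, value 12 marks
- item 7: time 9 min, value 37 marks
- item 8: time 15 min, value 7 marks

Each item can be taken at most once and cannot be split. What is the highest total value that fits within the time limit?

Check high-value combinations within 15 min:
- item 5: time 11, value 67
- item 4: time 10, value 55
- item 2: time 9, value 49
Best: 67 marks.

67 marks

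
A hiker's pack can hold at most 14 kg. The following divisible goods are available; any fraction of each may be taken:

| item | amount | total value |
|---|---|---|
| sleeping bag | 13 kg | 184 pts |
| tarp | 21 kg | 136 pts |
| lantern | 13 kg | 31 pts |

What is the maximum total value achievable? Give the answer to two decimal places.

Take in order of value per unit:
- sleeping bag (184/13 per unit): all 13 → value 184, running total 184.00
- tarp (136/21 per unit): 1 of 21 → value 1×136/21 = 6.4762, running total 190.48
Total 190.48.

190.48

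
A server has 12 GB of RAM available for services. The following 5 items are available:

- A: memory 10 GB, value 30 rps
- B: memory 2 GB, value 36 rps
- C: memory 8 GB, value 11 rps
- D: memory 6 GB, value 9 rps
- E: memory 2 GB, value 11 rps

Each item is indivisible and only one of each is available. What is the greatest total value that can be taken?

66 rps

Check high-value combinations within 12 GB:
- A+B: memory 10+2=12, value 30+36=66
- B+C+E: memory 2+8+2=12, value 36+11+11=58
- B+D+E: memory 2+6+2=10, value 36+9+11=56
- B+E: memory 2+2=4, value 36+11=47
Best: 66 rps.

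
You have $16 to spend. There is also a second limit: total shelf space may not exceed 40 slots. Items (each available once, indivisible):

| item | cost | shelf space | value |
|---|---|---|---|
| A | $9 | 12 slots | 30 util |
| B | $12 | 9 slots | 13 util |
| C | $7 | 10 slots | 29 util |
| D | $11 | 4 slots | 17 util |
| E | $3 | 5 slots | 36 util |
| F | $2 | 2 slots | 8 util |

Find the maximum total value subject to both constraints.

Feasible sets respecting both limits:
- A+E+F: cost 14, shelf space 19, value 74
- C+E+F: cost 12, shelf space 17, value 73
- A+E: cost 12, shelf space 17, value 66
Best: 74 util.

74 util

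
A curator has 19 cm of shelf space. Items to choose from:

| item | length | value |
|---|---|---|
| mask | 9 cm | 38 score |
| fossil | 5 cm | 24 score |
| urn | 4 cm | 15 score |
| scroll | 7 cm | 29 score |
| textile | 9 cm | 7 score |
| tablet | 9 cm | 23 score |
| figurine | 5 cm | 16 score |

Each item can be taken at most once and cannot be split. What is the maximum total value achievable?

This is a 0/1 knapsack; check combinations near the capacity.
- mask+fossil+figurine: length 9+5+5=19, value 38+24+16=78
- mask+fossil+urn: length 9+5+4=18, value 38+24+15=77
- fossil+scroll+figurine: length 5+7+5=17, value 24+29+16=69
- mask+urn+figurine: length 9+4+5=18, value 38+15+16=69
Best: 78 score.

78 score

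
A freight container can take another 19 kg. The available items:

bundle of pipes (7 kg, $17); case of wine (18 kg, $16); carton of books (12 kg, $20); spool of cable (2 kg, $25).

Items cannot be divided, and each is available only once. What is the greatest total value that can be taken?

$45

Check high-value combinations within 19 kg:
- carton of books+spool of cable: weight 12+2=14, value 20+25=45
- bundle of pipes+spool of cable: weight 7+2=9, value 17+25=42
- bundle of pipes+carton of books: weight 7+12=19, value 17+20=37
Best: $45.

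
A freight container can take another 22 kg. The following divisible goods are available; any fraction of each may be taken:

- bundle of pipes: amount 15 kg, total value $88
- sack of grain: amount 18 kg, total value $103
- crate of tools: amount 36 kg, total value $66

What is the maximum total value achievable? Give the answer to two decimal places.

128.06

Take in order of value per unit:
- bundle of pipes (88/15 per unit): all 15 → value 88, running total 88.00
- sack of grain (103/18 per unit): 7 of 18 → value 7×103/18 = 40.0556, running total 128.06
Total 128.06.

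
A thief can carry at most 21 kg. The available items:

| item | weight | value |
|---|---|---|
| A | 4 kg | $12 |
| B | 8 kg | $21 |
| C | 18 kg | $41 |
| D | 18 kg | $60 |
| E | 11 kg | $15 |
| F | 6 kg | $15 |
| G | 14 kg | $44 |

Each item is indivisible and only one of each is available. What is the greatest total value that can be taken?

This is a 0/1 knapsack; check combinations near the capacity.
- D: weight 18, value 60
- F+G: weight 6+14=20, value 15+44=59
- A+G: weight 4+14=18, value 12+44=56
- A+B+F: weight 4+8+6=18, value 12+21+15=48
Best: $60.

$60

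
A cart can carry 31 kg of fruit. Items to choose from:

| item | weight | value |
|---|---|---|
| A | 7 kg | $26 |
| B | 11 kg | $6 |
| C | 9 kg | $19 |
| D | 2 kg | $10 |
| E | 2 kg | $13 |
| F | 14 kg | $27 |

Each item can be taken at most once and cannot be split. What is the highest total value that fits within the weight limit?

$76

This is a 0/1 knapsack; check combinations near the capacity.
- A+D+E+F: weight 7+2+2+14=25, value 26+10+13+27=76
- A+B+C+D+E: weight 7+11+9+2+2=31, value 26+6+19+10+13=74
- A+C+F: weight 7+9+14=30, value 26+19+27=72
Best: $76.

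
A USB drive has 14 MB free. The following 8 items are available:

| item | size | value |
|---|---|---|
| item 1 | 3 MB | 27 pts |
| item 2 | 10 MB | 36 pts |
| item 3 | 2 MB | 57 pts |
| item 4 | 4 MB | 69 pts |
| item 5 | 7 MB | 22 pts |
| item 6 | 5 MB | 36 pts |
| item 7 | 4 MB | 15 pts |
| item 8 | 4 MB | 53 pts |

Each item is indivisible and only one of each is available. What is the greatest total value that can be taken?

206 pts

Check high-value combinations within 14 MB:
- item 1+item 3+item 4+item 8: size 3+2+4+4=13, value 27+57+69+53=206
- item 3+item 4+item 7+item 8: size 2+4+4+4=14, value 57+69+15+53=194
- item 1+item 3+item 4+item 6: size 3+2+4+5=14, value 27+57+69+36=189
- item 3+item 4+item 8: size 2+4+4=10, value 57+69+53=179
- item 1+item 3+item 6+item 8: size 3+2+5+4=14, value 27+57+36+53=173
Best: 206 pts.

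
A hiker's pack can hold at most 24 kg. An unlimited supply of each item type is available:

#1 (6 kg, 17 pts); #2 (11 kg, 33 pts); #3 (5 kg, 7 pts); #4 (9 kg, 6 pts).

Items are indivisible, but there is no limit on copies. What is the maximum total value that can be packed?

68 pts

Best value-per-unit is #2 at 33/11; filling with it alone gives 2×33 = 66.
Optimal mix: 4×#1 → weight 24, value 68.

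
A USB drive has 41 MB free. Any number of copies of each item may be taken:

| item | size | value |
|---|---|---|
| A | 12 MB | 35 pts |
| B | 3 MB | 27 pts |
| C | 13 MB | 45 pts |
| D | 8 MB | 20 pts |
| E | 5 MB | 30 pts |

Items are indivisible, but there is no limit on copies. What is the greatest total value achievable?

354 pts

Best value-per-unit is B at 27/3; filling with it alone gives 13×27 = 351.
Optimal mix: 12×B + 1×E → size 41, value 354.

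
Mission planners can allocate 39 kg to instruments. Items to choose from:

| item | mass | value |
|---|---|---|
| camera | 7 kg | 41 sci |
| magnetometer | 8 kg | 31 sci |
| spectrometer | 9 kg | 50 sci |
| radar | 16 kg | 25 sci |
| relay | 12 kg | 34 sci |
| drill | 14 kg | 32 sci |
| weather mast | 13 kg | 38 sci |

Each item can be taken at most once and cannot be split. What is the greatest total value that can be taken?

Check high-value combinations within 39 kg:
- camera+magnetometer+spectrometer+weather mast: mass 7+8+9+13=37, value 41+31+50+38=160
- camera+magnetometer+spectrometer+relay: mass 7+8+9+12=36, value 41+31+50+34=156
- camera+magnetometer+spectrometer+drill: mass 7+8+9+14=38, value 41+31+50+32=154
Best: 160 sci.

160 sci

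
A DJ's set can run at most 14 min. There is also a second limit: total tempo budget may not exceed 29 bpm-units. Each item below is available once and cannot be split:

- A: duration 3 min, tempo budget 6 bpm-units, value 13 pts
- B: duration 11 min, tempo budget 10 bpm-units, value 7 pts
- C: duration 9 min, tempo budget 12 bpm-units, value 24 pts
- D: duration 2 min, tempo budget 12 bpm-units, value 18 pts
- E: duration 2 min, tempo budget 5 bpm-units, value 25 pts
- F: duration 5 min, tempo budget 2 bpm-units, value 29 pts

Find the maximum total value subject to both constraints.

Feasible sets respecting both limits:
- A+D+E+F: duration 12, tempo budget 25, value 85
- D+E+F: duration 9, tempo budget 19, value 72
- C+D+E: duration 13, tempo budget 29, value 67
Best: 85 pts.

85 pts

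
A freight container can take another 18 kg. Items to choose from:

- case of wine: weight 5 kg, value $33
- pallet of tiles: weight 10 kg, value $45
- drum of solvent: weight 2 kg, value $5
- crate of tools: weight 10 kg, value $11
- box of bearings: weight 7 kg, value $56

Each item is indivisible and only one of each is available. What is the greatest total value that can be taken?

$101

Check high-value combinations within 18 kg:
- pallet of tiles+box of bearings: weight 10+7=17, value 45+56=101
- case of wine+drum of solvent+box of bearings: weight 5+2+7=14, value 33+5+56=94
- case of wine+box of bearings: weight 5+7=12, value 33+56=89
- case of wine+pallet of tiles+drum of solvent: weight 5+10+2=17, value 33+45+5=83
- case of wine+pallet of tiles: weight 5+10=15, value 33+45=78
Best: $101.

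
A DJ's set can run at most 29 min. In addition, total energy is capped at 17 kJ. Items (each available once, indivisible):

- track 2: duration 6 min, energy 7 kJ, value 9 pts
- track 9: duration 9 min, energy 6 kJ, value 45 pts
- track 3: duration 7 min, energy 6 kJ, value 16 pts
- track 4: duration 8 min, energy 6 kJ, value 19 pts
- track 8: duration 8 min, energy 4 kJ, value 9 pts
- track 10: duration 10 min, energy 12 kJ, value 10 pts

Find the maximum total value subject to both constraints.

73 pts

Feasible sets respecting both limits:
- track 9+track 4+track 8: duration 25, energy 16, value 73
- track 9+track 3+track 8: duration 24, energy 16, value 70
- track 9+track 4: duration 17, energy 12, value 64
Best: 73 pts.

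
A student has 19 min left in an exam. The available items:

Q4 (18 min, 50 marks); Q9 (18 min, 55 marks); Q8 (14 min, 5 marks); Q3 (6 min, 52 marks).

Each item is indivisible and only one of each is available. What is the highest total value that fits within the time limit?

Check high-value combinations within 19 min:
- Q9: time 18, value 55
- Q3: time 6, value 52
- Q4: time 18, value 50
Best: 55 marks.

55 marks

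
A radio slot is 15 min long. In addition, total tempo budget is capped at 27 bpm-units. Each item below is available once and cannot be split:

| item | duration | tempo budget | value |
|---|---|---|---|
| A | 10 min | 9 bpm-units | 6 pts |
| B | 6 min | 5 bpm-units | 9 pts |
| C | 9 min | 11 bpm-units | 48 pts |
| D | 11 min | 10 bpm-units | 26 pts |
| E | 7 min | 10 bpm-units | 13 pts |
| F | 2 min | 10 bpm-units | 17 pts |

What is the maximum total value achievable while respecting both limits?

Feasible sets respecting both limits:
- C+F: duration 11, tempo budget 21, value 65
- B+C: duration 15, tempo budget 16, value 57
- C: duration 9, tempo budget 11, value 48
- D+F: duration 13, tempo budget 20, value 43
Best: 65 pts.

65 pts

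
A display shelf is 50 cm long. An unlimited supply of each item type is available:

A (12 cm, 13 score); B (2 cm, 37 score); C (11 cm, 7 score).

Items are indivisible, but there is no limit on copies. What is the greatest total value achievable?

925 score

Best value-per-unit is B at 37/2, and filling with it alone uses length 25×2=50. No mix of the others beats 25×37 = 925.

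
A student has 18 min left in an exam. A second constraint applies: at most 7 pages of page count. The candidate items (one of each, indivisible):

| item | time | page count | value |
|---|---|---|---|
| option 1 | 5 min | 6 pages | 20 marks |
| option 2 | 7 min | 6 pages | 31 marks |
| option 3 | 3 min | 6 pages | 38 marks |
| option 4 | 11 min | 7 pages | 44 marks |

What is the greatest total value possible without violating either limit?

44 marks

Feasible sets respecting both limits:
- option 4: time 11, page count 7, value 44
- option 3: time 3, page count 6, value 38
- option 2: time 7, page count 6, value 31
- option 1: time 5, page count 6, value 20
Best: 44 marks.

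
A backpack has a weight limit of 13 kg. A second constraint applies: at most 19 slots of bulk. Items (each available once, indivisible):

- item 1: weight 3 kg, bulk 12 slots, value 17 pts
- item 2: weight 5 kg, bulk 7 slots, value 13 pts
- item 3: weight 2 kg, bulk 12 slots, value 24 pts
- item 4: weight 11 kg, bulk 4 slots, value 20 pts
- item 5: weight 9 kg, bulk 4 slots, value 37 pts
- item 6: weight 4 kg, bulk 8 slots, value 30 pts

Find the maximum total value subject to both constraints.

Feasible sets respecting both limits:
- item 5+item 6: weight 13, bulk 12, value 67
- item 3+item 5: weight 11, bulk 16, value 61
- item 1+item 5: weight 12, bulk 16, value 54
Best: 67 pts.

67 pts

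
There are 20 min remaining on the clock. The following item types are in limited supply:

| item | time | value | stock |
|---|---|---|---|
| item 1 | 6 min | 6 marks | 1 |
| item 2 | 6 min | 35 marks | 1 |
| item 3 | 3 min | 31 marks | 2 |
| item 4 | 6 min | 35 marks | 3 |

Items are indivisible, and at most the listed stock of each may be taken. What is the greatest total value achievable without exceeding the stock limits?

Top feasible selections:
- 2×item 3 + 2×item 4: time 18, value 132
- 1×item 2 + 2×item 3 + 1×item 4: time 18, value 132
- 3×item 4: time 18, value 105
Best: 132 marks.

132 marks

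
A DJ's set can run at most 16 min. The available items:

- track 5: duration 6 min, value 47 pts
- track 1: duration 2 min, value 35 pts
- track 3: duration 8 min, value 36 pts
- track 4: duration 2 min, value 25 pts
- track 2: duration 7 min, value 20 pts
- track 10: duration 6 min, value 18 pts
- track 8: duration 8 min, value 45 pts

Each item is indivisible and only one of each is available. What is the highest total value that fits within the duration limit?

127 pts

This is a 0/1 knapsack; check combinations near the capacity.
- track 5+track 1+track 8: duration 6+2+8=16, value 47+35+45=127
- track 5+track 1+track 4+track 10: duration 6+2+2+6=16, value 47+35+25+18=125
- track 5+track 1+track 3: duration 6+2+8=16, value 47+35+36=118
- track 5+track 4+track 8: duration 6+2+8=16, value 47+25+45=117
Best: 127 pts.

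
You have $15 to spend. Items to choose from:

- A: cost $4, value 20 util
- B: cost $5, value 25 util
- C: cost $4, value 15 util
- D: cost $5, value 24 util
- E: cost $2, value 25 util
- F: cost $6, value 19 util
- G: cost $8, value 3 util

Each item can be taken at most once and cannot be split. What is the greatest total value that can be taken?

85 util

Check high-value combinations within $15:
- A+B+C+E: cost 4+5+4+2=15, value 20+25+15+25=85
- A+C+D+E: cost 4+4+5+2=15, value 20+15+24+25=84
- B+D+E: cost 5+5+2=12, value 25+24+25=74
- A+B+E: cost 4+5+2=11, value 20+25+25=70
- A+D+E: cost 4+5+2=11, value 20+24+25=69
Best: 85 util.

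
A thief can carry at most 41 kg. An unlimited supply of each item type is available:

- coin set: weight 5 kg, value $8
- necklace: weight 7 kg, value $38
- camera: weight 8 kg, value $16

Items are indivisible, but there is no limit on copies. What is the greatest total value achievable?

$198

Best value-per-unit is necklace at 38/7; filling with it alone gives 5×38 = 190.
Optimal mix: 1×coin set + 5×necklace → weight 40, value 198.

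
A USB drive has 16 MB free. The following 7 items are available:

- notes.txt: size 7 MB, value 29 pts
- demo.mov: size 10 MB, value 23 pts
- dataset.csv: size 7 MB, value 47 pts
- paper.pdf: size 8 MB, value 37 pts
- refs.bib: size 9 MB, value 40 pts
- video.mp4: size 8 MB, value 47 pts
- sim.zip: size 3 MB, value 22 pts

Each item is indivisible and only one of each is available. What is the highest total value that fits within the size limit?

94 pts

Check high-value combinations within 16 MB:
- dataset.csv+video.mp4: size 7+8=15, value 47+47=94
- dataset.csv+refs.bib: size 7+9=16, value 47+40=87
- dataset.csv+paper.pdf: size 7+8=15, value 47+37=84
- paper.pdf+video.mp4: size 8+8=16, value 37+47=84
Best: 94 pts.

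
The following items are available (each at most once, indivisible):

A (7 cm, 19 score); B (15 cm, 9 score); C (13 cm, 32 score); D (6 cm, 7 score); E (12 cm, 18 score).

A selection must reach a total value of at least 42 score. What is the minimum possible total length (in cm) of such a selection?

Subsets with value ≥ 42, sorted by total length:
- A+C: length 20, value 51
- C+E: length 25, value 50
- A+D+E: length 25, value 44
- A+C+D: length 26, value 58
Minimum length: 20 cm.

20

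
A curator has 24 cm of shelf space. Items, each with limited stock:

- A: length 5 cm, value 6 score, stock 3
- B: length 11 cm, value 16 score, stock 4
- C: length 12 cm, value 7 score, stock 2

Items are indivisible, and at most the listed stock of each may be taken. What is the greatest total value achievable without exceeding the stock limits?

32 score

Best selections within length 24 and stock limits:
- 2×B: length 22, value 32
- 2×A + 1×B: length 21, value 28
Best: 32 score.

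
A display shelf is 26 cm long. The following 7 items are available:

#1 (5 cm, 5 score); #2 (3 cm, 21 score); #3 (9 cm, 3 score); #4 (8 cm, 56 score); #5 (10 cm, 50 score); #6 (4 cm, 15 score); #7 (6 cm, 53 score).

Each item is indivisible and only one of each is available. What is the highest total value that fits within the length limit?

159 score

Check high-value combinations within 26 cm:
- #4+#5+#7: length 8+10+6=24, value 56+50+53=159
- #1+#2+#4+#6+#7: length 5+3+8+4+6=26, value 5+21+56+15+53=150
- #2+#4+#6+#7: length 3+8+4+6=21, value 21+56+15+53=145
Best: 159 score.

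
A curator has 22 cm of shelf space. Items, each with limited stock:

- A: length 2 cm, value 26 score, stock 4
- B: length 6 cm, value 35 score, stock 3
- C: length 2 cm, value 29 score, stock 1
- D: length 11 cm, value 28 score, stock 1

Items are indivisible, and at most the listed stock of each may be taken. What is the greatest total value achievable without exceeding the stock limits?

Top feasible selections:
- 4×A + 2×B + 1×C: length 22, value 203
- 3×A + 2×B + 1×C: length 20, value 177
Best: 203 score.

203 score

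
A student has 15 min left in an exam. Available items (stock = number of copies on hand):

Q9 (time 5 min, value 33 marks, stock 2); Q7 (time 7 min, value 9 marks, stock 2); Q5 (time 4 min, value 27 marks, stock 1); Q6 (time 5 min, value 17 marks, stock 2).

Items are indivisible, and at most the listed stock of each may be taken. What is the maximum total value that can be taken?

93 marks

Best selections within time 15 and stock limits:
- 2×Q9 + 1×Q5: time 14, value 93
- 2×Q9 + 1×Q6: time 15, value 83
Best: 93 marks.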